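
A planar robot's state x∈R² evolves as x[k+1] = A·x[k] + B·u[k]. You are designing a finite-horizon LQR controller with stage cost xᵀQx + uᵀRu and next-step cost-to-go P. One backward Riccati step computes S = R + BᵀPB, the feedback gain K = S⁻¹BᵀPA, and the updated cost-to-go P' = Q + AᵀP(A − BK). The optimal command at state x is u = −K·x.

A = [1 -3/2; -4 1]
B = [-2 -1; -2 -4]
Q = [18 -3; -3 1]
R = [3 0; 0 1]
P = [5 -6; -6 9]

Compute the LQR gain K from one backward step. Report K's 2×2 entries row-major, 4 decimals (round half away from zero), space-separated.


-0.6364 0.5784 1.5000 -0.6983

BᵀP = [2.0000 -6.0000; 19.0000 -30.0000]
S = R + BᵀPB = [3 0; 0 1] + [8.0000 22.0000; 22.0000 101.0000] = [11.0000 22.0000; 22.0000 102.0000]
BᵀPA = [26.0000 -9.0000; 139.0000 -58.5000]
K = S⁻¹·BᵀPA = [-0.6364 0.5784; 1.5000 -0.6983]
A−BK = [1.2273 -1.0415; 0.7273 -0.6364]
AᵀP(A−BK) = [5.0455 -3.4773; -3.4773 2.6062]
P' = Q + AᵀP(A−BK) = [23.0455 -6.4773; -6.4773 3.6062]
tr(P') = 26.6516


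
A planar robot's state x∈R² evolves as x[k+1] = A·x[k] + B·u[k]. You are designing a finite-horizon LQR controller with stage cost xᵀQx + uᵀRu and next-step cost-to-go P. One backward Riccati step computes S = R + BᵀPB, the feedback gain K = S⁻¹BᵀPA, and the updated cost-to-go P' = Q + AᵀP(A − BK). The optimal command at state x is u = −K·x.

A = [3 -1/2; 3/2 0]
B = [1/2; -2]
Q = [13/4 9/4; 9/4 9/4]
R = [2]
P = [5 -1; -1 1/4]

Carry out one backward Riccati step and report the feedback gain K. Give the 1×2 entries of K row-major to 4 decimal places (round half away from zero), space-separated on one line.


BᵀP = [4.5000 -1.0000]
S = R + BᵀPB = [2] + [4.2500] = [6.2500]
BᵀPA = [12.0000 -2.2500]
K = S⁻¹·BᵀPA = [1.9200 -0.3600]
A−BK = [2.0400 -0.3200; 5.3400 -0.7200]
AᵀP(A−BK) = [13.5225 -2.4300; -2.4300 0.4400]
P' = Q + AᵀP(A−BK) = [16.7725 -0.1800; -0.1800 2.6900]
tr(P') = 19.4625

1.9200 -0.3600


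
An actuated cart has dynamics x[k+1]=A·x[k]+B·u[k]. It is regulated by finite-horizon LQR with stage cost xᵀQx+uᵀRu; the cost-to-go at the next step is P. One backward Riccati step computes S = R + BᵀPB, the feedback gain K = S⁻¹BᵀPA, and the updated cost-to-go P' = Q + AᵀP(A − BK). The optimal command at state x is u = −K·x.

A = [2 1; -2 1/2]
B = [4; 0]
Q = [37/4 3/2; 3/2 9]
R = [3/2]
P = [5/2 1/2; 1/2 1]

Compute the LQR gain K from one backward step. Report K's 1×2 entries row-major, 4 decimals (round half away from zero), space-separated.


0.3855 0.2651

BᵀP = [10.0000 2.0000]
S = R + BᵀPB = [3/2] + [40.0000] = [41.5000]
BᵀPA = [16.0000 11.0000]
K = S⁻¹·BᵀPA = [0.3855 0.2651]
A−BK = [0.4578 -0.0602; -2.0000 0.5000]
AᵀP(A−BK) = [3.8313 -0.7410; -0.7410 0.3343]
P' = Q + AᵀP(A−BK) = [13.0813 0.7590; 0.7590 9.3343]
tr(P') = 22.4157


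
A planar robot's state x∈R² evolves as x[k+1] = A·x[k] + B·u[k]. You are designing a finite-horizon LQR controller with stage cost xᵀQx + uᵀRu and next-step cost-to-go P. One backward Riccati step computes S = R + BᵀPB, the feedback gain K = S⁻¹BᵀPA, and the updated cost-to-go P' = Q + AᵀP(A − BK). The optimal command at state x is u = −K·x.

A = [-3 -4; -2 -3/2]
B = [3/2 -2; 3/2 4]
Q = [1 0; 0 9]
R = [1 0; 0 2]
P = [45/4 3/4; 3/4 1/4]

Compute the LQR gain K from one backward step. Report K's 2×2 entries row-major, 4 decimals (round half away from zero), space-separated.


BᵀP = [18.0000 1.5000; -19.5000 -0.5000]
S = R + BᵀPB = [1 0; 0 2] + [29.2500 -30.0000; -30.0000 37.0000] = [30.2500 -30.0000; -30.0000 39.0000]
BᵀPA = [-57.0000 -74.2500; 59.5000 78.7500]
K = S⁻¹·BᵀPA = [-1.5657 -1.9062; 0.3213 0.5529]
A−BK = [-0.0089 -0.0349; -0.9366 -0.8525]
AᵀP(A−BK) = [2.8905 3.5731; 3.5731 4.4849]
P' = Q + AᵀP(A−BK) = [3.8905 3.5731; 3.5731 13.4849]
tr(P') = 17.3754

-1.5657 -1.9062 0.3213 0.5529


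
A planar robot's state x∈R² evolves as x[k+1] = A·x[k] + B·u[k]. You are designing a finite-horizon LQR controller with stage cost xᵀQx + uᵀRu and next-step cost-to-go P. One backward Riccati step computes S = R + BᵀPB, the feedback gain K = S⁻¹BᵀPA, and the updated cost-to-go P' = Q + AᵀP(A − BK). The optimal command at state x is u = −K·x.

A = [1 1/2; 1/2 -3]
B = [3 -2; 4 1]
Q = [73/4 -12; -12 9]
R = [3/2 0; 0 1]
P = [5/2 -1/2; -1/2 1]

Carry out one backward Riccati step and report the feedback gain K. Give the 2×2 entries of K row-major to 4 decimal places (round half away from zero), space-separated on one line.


0.1759 -0.4406 -0.2146 -0.8925

BᵀP = [5.5000 2.5000; -5.5000 2.0000]
S = R + BᵀPB = [3/2 0; 0 1] + [26.5000 -8.5000; -8.5000 13.0000] = [28.0000 -8.5000; -8.5000 14.0000]
BᵀPA = [6.7500 -4.7500; -4.5000 -8.7500]
K = S⁻¹·BᵀPA = [0.1759 -0.4406; -0.2146 -0.8925]
A−BK = [0.0430 0.0367; 0.0109 -0.3452]
AᵀP(A−BK) = [0.0968 0.0827; 0.0827 1.2229]
P' = Q + AᵀP(A−BK) = [18.3468 -11.9173; -11.9173 10.2229]
tr(P') = 28.5697


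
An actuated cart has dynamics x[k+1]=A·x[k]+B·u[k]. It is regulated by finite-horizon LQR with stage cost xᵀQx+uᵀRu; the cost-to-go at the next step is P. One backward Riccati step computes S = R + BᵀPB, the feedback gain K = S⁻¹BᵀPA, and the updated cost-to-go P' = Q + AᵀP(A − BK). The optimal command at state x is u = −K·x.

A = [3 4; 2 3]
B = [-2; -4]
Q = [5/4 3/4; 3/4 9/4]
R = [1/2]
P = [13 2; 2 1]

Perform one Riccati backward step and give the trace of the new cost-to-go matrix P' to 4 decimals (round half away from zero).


BᵀP = [-34.0000 -8.0000]
S = R + BᵀPB = [1/2] + [100.0000] = [100.5000]
BᵀPA = [-118.0000 -160.0000]
K = S⁻¹·BᵀPA = [-1.1741 -1.5920]
A−BK = [0.6517 0.8159; -2.6965 -3.3682]
AᵀP(A−BK) = [6.4527 8.1393; 8.1393 10.2736]
P' = Q + AᵀP(A−BK) = [7.7027 8.8893; 8.8893 12.5236]
tr(P') = 20.2264

20.2264


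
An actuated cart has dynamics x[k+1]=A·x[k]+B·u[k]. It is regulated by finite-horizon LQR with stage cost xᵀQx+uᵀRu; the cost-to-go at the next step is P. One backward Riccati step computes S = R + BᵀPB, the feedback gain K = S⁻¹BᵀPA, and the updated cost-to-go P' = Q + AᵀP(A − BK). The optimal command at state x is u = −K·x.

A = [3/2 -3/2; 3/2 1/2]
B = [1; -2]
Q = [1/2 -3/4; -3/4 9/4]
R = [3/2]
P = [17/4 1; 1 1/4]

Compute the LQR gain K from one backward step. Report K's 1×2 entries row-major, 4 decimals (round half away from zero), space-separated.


BᵀP = [2.2500 0.5000]
S = R + BᵀPB = [3/2] + [1.2500] = [2.7500]
BᵀPA = [4.1250 -3.1250]
K = S⁻¹·BᵀPA = [1.5000 -1.1364]
A−BK = [0.0000 -0.3636; 4.5000 -1.7727]
AᵀP(A−BK) = [8.4375 -6.1875; -6.1875 4.5739]
P' = Q + AᵀP(A−BK) = [8.9375 -6.9375; -6.9375 6.8239]
tr(P') = 15.7614

1.5000 -1.1364


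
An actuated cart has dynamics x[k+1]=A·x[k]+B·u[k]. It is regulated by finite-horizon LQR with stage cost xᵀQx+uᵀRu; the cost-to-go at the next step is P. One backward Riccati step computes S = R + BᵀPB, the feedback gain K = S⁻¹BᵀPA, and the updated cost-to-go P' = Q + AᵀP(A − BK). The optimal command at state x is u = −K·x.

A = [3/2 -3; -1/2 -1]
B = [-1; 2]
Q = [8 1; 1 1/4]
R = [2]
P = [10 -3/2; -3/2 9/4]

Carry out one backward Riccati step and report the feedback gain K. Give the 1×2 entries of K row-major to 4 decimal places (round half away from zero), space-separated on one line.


BᵀP = [-13.0000 6.0000]
S = R + BᵀPB = [2] + [25.0000] = [27.0000]
BᵀPA = [-22.5000 33.0000]
K = S⁻¹·BᵀPA = [-0.8333 1.2222]
A−BK = [0.6667 -1.7778; 1.1667 -3.4444]
AᵀP(A−BK) = [6.5625 -16.3750; -16.3750 42.9167]
P' = Q + AᵀP(A−BK) = [14.5625 -15.3750; -15.3750 43.1667]
tr(P') = 57.7292

-0.8333 1.2222


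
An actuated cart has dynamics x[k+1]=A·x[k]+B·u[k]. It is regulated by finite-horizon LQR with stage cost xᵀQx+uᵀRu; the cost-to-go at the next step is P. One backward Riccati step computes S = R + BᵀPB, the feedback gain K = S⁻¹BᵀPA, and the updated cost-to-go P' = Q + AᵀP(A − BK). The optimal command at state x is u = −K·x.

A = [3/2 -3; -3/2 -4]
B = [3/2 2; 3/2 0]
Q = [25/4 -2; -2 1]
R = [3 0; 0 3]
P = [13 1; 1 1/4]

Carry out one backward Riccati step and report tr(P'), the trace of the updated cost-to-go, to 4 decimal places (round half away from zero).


14.8056

BᵀP = [21.0000 1.8750; 26.0000 2.0000]
S = R + BᵀPB = [3 0; 0 3] + [34.3125 42.0000; 42.0000 52.0000] = [37.3125 42.0000; 42.0000 55.0000]
BᵀPA = [28.6875 -70.5000; 36.0000 -86.0000]
K = S⁻¹·BᵀPA = [0.2284 -0.9213; 0.4802 -0.8601]
A−BK = [0.1971 0.1021; -1.8426 -2.6181]
AᵀP(A−BK) = [1.4756 -1.1067; -1.1067 6.0800]
P' = Q + AᵀP(A−BK) = [7.7256 -3.1067; -3.1067 7.0800]
tr(P') = 14.8056


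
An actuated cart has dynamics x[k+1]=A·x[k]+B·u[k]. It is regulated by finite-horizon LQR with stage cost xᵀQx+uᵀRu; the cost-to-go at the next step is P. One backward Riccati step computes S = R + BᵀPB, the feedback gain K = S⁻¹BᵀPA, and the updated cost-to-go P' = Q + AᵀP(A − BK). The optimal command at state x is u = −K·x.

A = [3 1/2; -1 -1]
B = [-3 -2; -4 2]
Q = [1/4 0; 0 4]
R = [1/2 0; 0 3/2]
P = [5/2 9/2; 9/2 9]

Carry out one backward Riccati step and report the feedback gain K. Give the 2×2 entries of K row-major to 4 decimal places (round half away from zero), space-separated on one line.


-0.1939 0.1009 -0.5486 -0.1875

BᵀP = [-25.5000 -49.5000; 4.0000 9.0000]
S = R + BᵀPB = [1/2 0; 0 3/2] + [274.5000 -48.0000; -48.0000 10.0000] = [275.0000 -48.0000; -48.0000 11.5000]
BᵀPA = [-27.0000 36.7500; 3.0000 -7.0000]
K = S⁻¹·BᵀPA = [-0.1939 0.1009; -0.5486 -0.1875]
A−BK = [1.3209 0.4276; -0.6785 -0.2213]
AᵀP(A−BK) = [0.9094 0.2870; 0.2870 0.1041]
P' = Q + AᵀP(A−BK) = [1.1594 0.2870; 0.2870 4.1041]
tr(P') = 5.2635


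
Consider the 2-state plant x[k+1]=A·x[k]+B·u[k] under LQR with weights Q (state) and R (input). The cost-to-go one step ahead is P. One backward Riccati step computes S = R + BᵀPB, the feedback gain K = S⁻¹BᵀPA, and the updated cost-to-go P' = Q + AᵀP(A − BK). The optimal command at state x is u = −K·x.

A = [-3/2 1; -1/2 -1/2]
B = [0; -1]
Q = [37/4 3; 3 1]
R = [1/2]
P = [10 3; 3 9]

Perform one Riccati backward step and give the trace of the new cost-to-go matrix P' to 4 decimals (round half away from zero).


39.9868

BᵀP = [-3.0000 -9.0000]
S = R + BᵀPB = [1/2] + [9.0000] = [9.5000]
BᵀPA = [9.0000 1.5000]
K = S⁻¹·BᵀPA = [0.9474 0.1579]
A−BK = [-1.5000 1.0000; 0.4474 -0.3421]
AᵀP(A−BK) = [20.7237 -13.4211; -13.4211 9.0132]
P' = Q + AᵀP(A−BK) = [29.9737 -10.4211; -10.4211 10.0132]
tr(P') = 39.9868


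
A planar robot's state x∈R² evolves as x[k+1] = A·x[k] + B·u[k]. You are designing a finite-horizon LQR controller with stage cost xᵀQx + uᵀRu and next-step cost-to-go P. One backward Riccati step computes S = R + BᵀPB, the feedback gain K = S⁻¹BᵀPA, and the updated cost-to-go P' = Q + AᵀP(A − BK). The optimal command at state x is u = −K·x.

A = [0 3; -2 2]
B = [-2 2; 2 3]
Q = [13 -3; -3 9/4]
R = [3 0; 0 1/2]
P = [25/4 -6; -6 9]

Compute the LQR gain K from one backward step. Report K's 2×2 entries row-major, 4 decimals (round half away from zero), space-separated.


-0.3848 -0.4669 -0.4123 0.9462

BᵀP = [-24.5000 30.0000; -5.5000 15.0000]
S = R + BᵀPB = [3 0; 0 1/2] + [109.0000 41.0000; 41.0000 34.0000] = [112.0000 41.0000; 41.0000 34.5000]
BᵀPA = [-60.0000 -13.5000; -30.0000 13.5000]
K = S⁻¹·BᵀPA = [-0.3848 -0.4669; -0.4123 0.9462]
A−BK = [0.0550 0.1738; 0.0064 0.0953]
AᵀP(A−BK) = [0.5442 0.3710; 0.3710 1.1734]
P' = Q + AᵀP(A−BK) = [13.5442 -2.6290; -2.6290 3.4234]
tr(P') = 16.9676


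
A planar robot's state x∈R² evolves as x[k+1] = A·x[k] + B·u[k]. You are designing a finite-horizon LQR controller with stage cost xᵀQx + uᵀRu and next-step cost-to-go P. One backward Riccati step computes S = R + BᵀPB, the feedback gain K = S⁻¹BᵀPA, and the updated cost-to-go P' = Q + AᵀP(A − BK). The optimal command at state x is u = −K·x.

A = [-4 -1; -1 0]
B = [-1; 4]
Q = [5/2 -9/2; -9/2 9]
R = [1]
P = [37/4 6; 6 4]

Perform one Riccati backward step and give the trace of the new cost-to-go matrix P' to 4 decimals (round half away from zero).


31.0905

BᵀP = [14.7500 10.0000]
S = R + BᵀPB = [1] + [25.2500] = [26.2500]
BᵀPA = [-69.0000 -14.7500]
K = S⁻¹·BᵀPA = [-2.6286 -0.5619]
A−BK = [-6.6286 -1.5619; 9.5143 2.2476]
AᵀP(A−BK) = [18.6286 4.2286; 4.2286 0.9619]
P' = Q + AᵀP(A−BK) = [21.1286 -0.2714; -0.2714 9.9619]
tr(P') = 31.0905


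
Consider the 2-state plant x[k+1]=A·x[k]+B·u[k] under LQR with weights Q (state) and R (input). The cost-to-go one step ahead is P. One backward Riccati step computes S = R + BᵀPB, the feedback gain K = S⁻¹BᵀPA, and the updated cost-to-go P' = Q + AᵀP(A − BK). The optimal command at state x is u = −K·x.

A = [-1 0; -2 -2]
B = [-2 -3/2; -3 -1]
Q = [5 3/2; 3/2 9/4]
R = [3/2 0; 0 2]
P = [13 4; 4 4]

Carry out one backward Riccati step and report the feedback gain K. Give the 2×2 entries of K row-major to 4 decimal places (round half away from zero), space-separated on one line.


0.5917 0.6163 -0.0436 -0.5811

BᵀP = [-38.0000 -20.0000; -23.5000 -10.0000]
S = R + BᵀPB = [3/2 0; 0 2] + [136.0000 77.0000; 77.0000 45.2500] = [137.5000 77.0000; 77.0000 47.2500]
BᵀPA = [78.0000 40.0000; 43.5000 20.0000]
K = S⁻¹·BᵀPA = [0.5917 0.6163; -0.0436 -0.5811]
A−BK = [0.1180 0.3610; -0.2685 -0.7321]
AᵀP(A−BK) = [0.7449 1.2045; 1.2045 2.9690]
P' = Q + AᵀP(A−BK) = [5.7449 2.7045; 2.7045 5.2190]
tr(P') = 10.9638


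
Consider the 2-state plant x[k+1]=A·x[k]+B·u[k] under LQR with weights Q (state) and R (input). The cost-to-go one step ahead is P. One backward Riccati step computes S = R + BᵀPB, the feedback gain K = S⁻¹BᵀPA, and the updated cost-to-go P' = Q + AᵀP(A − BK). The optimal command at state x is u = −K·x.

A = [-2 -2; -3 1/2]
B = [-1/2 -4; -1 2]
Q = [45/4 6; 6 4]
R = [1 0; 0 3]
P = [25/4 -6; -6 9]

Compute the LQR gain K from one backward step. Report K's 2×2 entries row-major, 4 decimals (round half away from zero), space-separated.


BᵀP = [2.8750 -6.0000; -37.0000 42.0000]
S = R + BᵀPB = [1 0; 0 3] + [4.5625 -23.5000; -23.5000 232.0000] = [5.5625 -23.5000; -23.5000 235.0000]
BᵀPA = [12.2500 -8.7500; -52.0000 95.0000]
K = S⁻¹·BᵀPA = [2.1946 0.2335; -0.0018 0.4276]
A−BK = [-0.9100 -0.1729; -0.8018 -0.1217]
AᵀP(A−BK) = [7.0220 0.8754; 0.8754 0.6706]
P' = Q + AᵀP(A−BK) = [18.2720 6.8754; 6.8754 4.6706]
tr(P') = 22.9427

2.1946 0.2335 -0.0018 0.4276


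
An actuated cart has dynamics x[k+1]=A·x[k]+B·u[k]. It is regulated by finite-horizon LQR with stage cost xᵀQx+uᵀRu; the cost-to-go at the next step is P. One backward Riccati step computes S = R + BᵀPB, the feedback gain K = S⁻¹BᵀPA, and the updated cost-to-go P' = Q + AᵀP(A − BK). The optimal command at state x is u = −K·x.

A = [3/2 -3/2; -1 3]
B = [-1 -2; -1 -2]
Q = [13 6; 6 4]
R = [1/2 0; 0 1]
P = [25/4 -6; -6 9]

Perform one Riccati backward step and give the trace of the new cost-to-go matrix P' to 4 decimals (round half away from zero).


183.3354

BᵀP = [-0.2500 -3.0000; -0.5000 -6.0000]
S = R + BᵀPB = [1/2 0; 0 1] + [3.2500 6.5000; 6.5000 13.0000] = [3.7500 6.5000; 6.5000 14.0000]
BᵀPA = [2.6250 -8.6250; 5.2500 -17.2500]
K = S⁻¹·BᵀPA = [0.2561 -0.8415; 0.2561 -0.8415]
A−BK = [2.2683 -4.0244; -0.2317 0.4756]
AᵀP(A−BK) = [39.0457 -70.4360; -70.4360 127.2896]
P' = Q + AᵀP(A−BK) = [52.0457 -64.4360; -64.4360 131.2896]
tr(P') = 183.3354


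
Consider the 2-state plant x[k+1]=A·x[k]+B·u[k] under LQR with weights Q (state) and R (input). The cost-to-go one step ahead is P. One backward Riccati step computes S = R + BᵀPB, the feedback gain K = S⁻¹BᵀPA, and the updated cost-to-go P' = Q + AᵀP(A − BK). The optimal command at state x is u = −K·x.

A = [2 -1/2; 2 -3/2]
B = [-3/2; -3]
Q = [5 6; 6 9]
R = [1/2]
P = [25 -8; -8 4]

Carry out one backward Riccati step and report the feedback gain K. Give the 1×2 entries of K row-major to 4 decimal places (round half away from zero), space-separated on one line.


-1.3012 0.3253

BᵀP = [-13.5000 0.0000]
S = R + BᵀPB = [1/2] + [20.2500] = [20.7500]
BᵀPA = [-27.0000 6.7500]
K = S⁻¹·BᵀPA = [-1.3012 0.3253]
A−BK = [0.0482 -0.0120; -1.9036 -0.5241]
AᵀP(A−BK) = [16.8675 3.7831; 3.7831 1.0542]
P' = Q + AᵀP(A−BK) = [21.8675 9.7831; 9.7831 10.0542]
tr(P') = 31.9217


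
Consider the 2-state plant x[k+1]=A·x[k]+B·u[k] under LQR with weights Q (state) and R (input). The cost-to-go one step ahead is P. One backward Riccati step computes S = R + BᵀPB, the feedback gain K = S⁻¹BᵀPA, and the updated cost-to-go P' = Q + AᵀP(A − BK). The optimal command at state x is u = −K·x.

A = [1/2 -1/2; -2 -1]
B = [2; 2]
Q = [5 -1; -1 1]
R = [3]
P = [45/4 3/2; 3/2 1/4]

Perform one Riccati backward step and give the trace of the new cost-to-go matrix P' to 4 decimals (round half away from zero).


BᵀP = [25.5000 3.5000]
S = R + BᵀPB = [3] + [58.0000] = [61.0000]
BᵀPA = [5.7500 -16.2500]
K = S⁻¹·BᵀPA = [0.0943 -0.2664]
A−BK = [0.3115 0.0328; -2.1885 -0.4672]
AᵀP(A−BK) = [0.2705 -0.0307; -0.0307 0.2336]
P' = Q + AᵀP(A−BK) = [5.2705 -1.0307; -1.0307 1.2336]
tr(P') = 6.5041

6.5041


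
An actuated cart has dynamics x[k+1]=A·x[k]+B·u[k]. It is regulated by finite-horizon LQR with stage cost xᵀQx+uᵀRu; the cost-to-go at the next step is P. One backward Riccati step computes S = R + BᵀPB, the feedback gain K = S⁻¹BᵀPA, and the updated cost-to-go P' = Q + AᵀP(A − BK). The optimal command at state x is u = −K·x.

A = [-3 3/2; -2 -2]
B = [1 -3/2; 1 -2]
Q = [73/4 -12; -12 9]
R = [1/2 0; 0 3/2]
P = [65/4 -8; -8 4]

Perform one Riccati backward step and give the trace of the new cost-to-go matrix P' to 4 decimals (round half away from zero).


44.5947

BᵀP = [8.2500 -4.0000; -8.3750 4.0000]
S = R + BᵀPB = [1/2 0; 0 3/2] + [4.2500 -4.3750; -4.3750 4.5625] = [4.7500 -4.3750; -4.3750 6.0625]
BᵀPA = [-16.7500 20.3750; 17.1250 -20.5625]
K = S⁻¹·BᵀPA = [-2.7573 3.4757; 0.8350 -0.8835]
A−BK = [1.0097 -3.3010; 2.4272 -7.2427]
AᵀP(A−BK) = [5.7670 -7.7767; -7.7767 11.5777]
P' = Q + AᵀP(A−BK) = [24.0170 -19.7767; -19.7767 20.5777]
tr(P') = 44.5947


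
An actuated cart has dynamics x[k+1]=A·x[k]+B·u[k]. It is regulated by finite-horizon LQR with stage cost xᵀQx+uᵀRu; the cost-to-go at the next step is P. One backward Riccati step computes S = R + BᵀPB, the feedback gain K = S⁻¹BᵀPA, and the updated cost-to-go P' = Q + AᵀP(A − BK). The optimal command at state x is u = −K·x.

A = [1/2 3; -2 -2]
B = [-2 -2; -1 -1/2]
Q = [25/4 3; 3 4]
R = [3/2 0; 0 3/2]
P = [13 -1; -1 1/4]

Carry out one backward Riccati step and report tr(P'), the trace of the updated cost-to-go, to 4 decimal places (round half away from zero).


14.8782

BᵀP = [-25.0000 1.7500; -25.5000 1.8750]
S = R + BᵀPB = [3/2 0; 0 3/2] + [48.2500 49.1250; 49.1250 50.0625] = [49.7500 49.1250; 49.1250 51.5625]
BᵀPA = [-16.0000 -78.5000; -16.5000 -80.2500]
K = S⁻¹·BᵀPA = [-0.0950 -0.6934; -0.2295 -0.8957]
A−BK = [-0.1490 -0.1783; -2.2097 -3.1413]
AᵀP(A−BK) = [0.9434 1.6258; 1.6258 3.6848]
P' = Q + AᵀP(A−BK) = [7.1934 4.6258; 4.6258 7.6848]
tr(P') = 14.8782


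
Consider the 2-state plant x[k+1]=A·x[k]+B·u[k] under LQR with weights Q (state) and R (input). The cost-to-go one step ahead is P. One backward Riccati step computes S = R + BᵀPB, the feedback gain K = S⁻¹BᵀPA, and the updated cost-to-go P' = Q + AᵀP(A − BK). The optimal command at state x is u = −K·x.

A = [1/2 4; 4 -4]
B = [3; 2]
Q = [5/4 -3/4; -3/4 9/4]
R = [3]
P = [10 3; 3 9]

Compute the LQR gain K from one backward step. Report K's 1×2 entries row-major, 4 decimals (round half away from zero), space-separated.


0.7636 0.2182

BᵀP = [36.0000 27.0000]
S = R + BᵀPB = [3] + [162.0000] = [165.0000]
BᵀPA = [126.0000 36.0000]
K = S⁻¹·BᵀPA = [0.7636 0.2182]
A−BK = [-1.7909 3.3455; 2.4727 -4.4364]
AᵀP(A−BK) = [62.2818 -109.4909; -109.4909 200.1455]
P' = Q + AᵀP(A−BK) = [63.5318 -110.2409; -110.2409 202.3955]
tr(P') = 265.9273


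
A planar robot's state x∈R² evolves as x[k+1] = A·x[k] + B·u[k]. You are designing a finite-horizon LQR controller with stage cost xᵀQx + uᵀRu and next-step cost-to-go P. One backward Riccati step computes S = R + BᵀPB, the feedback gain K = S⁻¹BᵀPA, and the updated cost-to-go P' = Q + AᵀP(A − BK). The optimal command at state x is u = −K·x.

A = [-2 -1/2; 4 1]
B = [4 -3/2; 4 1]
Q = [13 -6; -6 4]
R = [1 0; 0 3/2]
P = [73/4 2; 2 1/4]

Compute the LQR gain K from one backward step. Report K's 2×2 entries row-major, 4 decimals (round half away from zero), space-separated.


-0.2630 -0.0658 0.2760 0.0690

BᵀP = [81.0000 9.0000; -25.3750 -2.7500]
S = R + BᵀPB = [1 0; 0 3/2] + [360.0000 -112.5000; -112.5000 35.3125] = [361.0000 -112.5000; -112.5000 36.8125]
BᵀPA = [-126.0000 -31.5000; 39.7500 9.9375]
K = S⁻¹·BᵀPA = [-0.2630 -0.0658; 0.2760 0.0690]
A−BK = [-0.5339 -0.1335; 4.7760 1.1940]
AᵀP(A−BK) = [0.8885 0.2221; 0.2221 0.0555]
P' = Q + AᵀP(A−BK) = [13.8885 -5.7779; -5.7779 4.0555]
tr(P') = 17.9441


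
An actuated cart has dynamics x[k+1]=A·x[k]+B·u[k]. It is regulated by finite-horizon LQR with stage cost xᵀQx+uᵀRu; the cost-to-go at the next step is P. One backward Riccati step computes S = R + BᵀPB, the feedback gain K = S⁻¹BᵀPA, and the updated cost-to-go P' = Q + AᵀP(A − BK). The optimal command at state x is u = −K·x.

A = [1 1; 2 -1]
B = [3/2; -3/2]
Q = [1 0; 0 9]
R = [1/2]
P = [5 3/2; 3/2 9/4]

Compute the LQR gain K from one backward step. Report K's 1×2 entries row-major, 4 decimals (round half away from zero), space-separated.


BᵀP = [5.2500 -1.1250]
S = R + BᵀPB = [1/2] + [9.5625] = [10.0625]
BᵀPA = [3.0000 6.3750]
K = S⁻¹·BᵀPA = [0.2981 0.6335]
A−BK = [0.5528 0.0497; 2.4472 -0.0497]
AᵀP(A−BK) = [19.1056 0.0994; 0.0994 0.2112]
P' = Q + AᵀP(A−BK) = [20.1056 0.0994; 0.0994 9.2112]
tr(P') = 29.3168

0.2981 0.6335


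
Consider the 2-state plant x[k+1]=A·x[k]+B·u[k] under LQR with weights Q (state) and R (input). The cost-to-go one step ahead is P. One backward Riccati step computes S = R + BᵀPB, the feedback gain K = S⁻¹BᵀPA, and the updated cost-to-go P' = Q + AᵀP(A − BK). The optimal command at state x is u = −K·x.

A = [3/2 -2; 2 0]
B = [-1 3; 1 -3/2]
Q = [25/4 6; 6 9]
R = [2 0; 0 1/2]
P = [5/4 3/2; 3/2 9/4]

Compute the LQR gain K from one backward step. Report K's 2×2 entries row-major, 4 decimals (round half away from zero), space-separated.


0.9702 -0.3417 1.4683 -0.9443

BᵀP = [0.2500 0.7500; 1.5000 1.1250]
S = R + BᵀPB = [2 0; 0 1/2] + [0.5000 -0.3750; -0.3750 2.8125] = [2.5000 -0.3750; -0.3750 3.3125]
BᵀPA = [1.8750 -0.5000; 4.5000 -3.0000]
K = S⁻¹·BᵀPA = [0.9702 -0.3417; 1.4683 -0.9443]
A−BK = [-1.9347 0.4914; 3.2322 -1.0749]
AᵀP(A−BK) = [12.3858 -4.8599; -4.8599 1.9962]
P' = Q + AᵀP(A−BK) = [18.6358 1.1401; 1.1401 10.9962]
tr(P') = 29.6320


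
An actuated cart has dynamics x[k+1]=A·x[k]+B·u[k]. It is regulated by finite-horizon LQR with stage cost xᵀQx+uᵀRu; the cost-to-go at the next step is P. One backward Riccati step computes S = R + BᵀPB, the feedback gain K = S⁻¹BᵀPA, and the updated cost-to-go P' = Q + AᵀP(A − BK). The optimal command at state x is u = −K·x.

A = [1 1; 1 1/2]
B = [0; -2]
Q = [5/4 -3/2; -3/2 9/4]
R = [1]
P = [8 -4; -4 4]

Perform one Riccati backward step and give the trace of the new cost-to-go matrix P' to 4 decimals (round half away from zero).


11.5588

BᵀP = [8.0000 -8.0000]
S = R + BᵀPB = [1] + [16.0000] = [17.0000]
BᵀPA = [0.0000 4.0000]
K = S⁻¹·BᵀPA = [0.0000 0.2353]
A−BK = [1.0000 1.0000; 1.0000 0.9706]
AᵀP(A−BK) = [4.0000 4.0000; 4.0000 4.0588]
P' = Q + AᵀP(A−BK) = [5.2500 2.5000; 2.5000 6.3088]
tr(P') = 11.5588


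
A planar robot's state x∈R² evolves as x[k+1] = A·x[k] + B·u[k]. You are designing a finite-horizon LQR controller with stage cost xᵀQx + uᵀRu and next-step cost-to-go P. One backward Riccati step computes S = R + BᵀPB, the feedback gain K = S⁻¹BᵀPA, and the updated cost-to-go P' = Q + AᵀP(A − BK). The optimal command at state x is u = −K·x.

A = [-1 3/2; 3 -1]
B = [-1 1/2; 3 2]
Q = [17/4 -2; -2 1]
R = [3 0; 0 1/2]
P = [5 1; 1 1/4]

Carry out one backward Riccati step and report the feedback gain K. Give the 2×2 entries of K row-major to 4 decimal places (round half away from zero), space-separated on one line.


BᵀP = [-2.0000 -0.2500; 4.5000 1.0000]
S = R + BᵀPB = [3 0; 0 1/2] + [1.2500 -1.5000; -1.5000 4.2500] = [4.2500 -1.5000; -1.5000 4.7500]
BᵀPA = [1.2500 -2.7500; -1.5000 5.7500]
K = S⁻¹·BᵀPA = [0.2056 -0.2474; -0.2509 1.1324]
A−BK = [-0.6690 0.6864; 2.8850 -2.5226]
AᵀP(A−BK) = [0.6167 -0.7422; -0.7422 1.3084]
P' = Q + AᵀP(A−BK) = [4.8667 -2.7422; -2.7422 2.3084]
tr(P') = 7.1751

0.2056 -0.2474 -0.2509 1.1324


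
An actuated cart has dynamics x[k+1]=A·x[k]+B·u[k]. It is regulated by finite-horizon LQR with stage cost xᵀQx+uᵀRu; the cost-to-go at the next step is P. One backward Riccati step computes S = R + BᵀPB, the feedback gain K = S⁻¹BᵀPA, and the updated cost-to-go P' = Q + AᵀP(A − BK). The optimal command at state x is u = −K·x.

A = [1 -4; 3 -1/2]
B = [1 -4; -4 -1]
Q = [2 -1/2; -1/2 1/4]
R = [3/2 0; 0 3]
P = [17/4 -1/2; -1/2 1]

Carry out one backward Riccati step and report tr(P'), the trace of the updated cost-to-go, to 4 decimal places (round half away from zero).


BᵀP = [6.2500 -4.5000; -16.5000 1.0000]
S = R + BᵀPB = [3/2 0; 0 3] + [24.2500 -20.5000; -20.5000 65.0000] = [25.7500 -20.5000; -20.5000 68.0000]
BᵀPA = [-7.2500 -22.7500; -13.5000 65.5000]
K = S⁻¹·BᵀPA = [-0.5784 -0.1535; -0.3729 0.9170]
A−BK = [0.0868 -0.1787; 0.3134 -0.1970]
AᵀP(A−BK) = [1.0221 -0.9837; -0.9837 2.6971]
P' = Q + AᵀP(A−BK) = [3.0221 -1.4837; -1.4837 2.9471]
tr(P') = 5.9691

5.9691


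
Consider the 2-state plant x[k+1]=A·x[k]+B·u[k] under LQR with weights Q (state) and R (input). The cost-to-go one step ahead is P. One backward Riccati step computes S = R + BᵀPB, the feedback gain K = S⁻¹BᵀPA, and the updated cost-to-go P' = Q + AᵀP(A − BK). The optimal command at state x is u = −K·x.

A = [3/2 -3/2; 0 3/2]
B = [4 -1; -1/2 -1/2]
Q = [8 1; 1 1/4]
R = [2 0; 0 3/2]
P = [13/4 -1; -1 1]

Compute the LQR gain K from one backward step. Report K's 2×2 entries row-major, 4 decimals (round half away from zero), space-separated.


0.3250 -0.4994 -0.1171 -0.1858

BᵀP = [13.5000 -4.5000; -2.7500 0.5000]
S = R + BᵀPB = [2 0; 0 3/2] + [56.2500 -11.2500; -11.2500 2.5000] = [58.2500 -11.2500; -11.2500 4.0000]
BᵀPA = [20.2500 -27.0000; -4.1250 4.8750]
K = S⁻¹·BᵀPA = [0.3250 -0.4994; -0.1171 -0.1858]
A−BK = [0.0828 0.3118; 0.1039 1.1574]
AᵀP(A−BK) = [0.2477 -0.2160; -0.2160 1.4844]
P' = Q + AᵀP(A−BK) = [8.2477 0.7840; 0.7840 1.7344]
tr(P') = 9.9821


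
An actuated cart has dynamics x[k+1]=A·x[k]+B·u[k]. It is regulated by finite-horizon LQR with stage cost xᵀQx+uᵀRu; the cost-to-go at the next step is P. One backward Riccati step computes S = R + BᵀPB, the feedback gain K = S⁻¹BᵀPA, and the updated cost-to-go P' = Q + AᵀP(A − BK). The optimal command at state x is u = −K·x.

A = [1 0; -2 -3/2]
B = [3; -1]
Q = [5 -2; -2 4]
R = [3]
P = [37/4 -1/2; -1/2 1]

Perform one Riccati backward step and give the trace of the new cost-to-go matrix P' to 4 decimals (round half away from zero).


14.0942

BᵀP = [28.2500 -2.5000]
S = R + BᵀPB = [3] + [87.2500] = [90.2500]
BᵀPA = [33.2500 3.7500]
K = S⁻¹·BᵀPA = [0.3684 0.0416]
A−BK = [-0.1053 -0.1247; -1.6316 -1.4584]
AᵀP(A−BK) = [3.0000 2.3684; 2.3684 2.0942]
P' = Q + AᵀP(A−BK) = [8.0000 0.3684; 0.3684 6.0942]
tr(P') = 14.0942


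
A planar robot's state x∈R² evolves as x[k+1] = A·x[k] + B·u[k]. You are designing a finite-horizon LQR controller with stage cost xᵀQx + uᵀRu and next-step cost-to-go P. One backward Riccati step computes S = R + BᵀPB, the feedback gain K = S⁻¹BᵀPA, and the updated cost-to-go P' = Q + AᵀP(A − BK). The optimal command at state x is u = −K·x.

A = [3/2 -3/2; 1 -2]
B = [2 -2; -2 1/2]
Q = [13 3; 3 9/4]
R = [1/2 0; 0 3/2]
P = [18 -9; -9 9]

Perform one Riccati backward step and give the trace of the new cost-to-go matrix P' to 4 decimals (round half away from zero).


BᵀP = [54.0000 -36.0000; -40.5000 22.5000]
S = R + BᵀPB = [1/2 0; 0 3/2] + [180.0000 -126.0000; -126.0000 92.2500] = [180.5000 -126.0000; -126.0000 93.7500]
BᵀPA = [45.0000 -9.0000; -38.2500 15.7500]
K = S⁻¹·BᵀPA = [-0.5744 1.0907; -1.1800 1.6339]
A−BK = [0.2888 -0.4136; 0.4412 -0.6355]
AᵀP(A−BK) = [3.2132 -4.5847; -4.5847 6.5822]
P' = Q + AᵀP(A−BK) = [16.2132 -1.5847; -1.5847 8.8322]
tr(P') = 25.0454

25.0454


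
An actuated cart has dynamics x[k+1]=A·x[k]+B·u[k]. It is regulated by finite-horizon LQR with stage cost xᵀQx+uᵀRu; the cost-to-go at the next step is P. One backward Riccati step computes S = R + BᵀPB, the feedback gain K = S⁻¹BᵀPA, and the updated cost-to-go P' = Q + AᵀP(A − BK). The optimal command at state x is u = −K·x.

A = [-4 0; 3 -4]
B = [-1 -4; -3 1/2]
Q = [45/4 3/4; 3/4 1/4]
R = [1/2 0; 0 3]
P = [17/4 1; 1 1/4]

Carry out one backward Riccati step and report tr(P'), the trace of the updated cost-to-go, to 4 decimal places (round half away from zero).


13.1299

BᵀP = [-7.2500 -1.7500; -16.5000 -3.8750]
S = R + BᵀPB = [1/2 0; 0 3] + [12.5000 28.1250; 28.1250 64.0625] = [13.0000 28.1250; 28.1250 67.0625]
BᵀPA = [23.7500 7.0000; 54.3750 15.5000]
K = S⁻¹·BᵀPA = [0.7851 0.4146; 0.4815 0.0572]
A−BK = [-1.2887 0.6436; 5.1147 -2.7848]
AᵀP(A−BK) = [1.4195 0.0402; 0.0402 0.2104]
P' = Q + AᵀP(A−BK) = [12.6695 0.7902; 0.7902 0.4604]
tr(P') = 13.1299


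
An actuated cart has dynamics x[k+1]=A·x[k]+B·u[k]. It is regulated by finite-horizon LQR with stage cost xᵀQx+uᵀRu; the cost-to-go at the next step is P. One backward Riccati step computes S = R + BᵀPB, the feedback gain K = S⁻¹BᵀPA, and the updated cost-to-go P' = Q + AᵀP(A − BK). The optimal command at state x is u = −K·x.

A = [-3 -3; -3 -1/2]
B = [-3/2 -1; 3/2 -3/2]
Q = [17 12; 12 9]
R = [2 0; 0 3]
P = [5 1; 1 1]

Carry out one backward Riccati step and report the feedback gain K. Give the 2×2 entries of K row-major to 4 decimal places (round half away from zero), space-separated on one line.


BᵀP = [-6.0000 0.0000; -6.5000 -2.5000]
S = R + BᵀPB = [2 0; 0 3] + [9.0000 6.0000; 6.0000 10.2500] = [11.0000 6.0000; 6.0000 13.2500]
BᵀPA = [18.0000 18.0000; 27.0000 20.7500]
K = S⁻¹·BᵀPA = [0.6970 1.0387; 1.7221 1.0957]
A−BK = [-0.2323 -0.3462; -1.4624 -0.4146]
AᵀP(A−BK) = [12.9567 8.7198; 8.7198 6.8178]
P' = Q + AᵀP(A−BK) = [29.9567 20.7198; 20.7198 15.8178]
tr(P') = 45.7745

0.6970 1.0387 1.7221 1.0957


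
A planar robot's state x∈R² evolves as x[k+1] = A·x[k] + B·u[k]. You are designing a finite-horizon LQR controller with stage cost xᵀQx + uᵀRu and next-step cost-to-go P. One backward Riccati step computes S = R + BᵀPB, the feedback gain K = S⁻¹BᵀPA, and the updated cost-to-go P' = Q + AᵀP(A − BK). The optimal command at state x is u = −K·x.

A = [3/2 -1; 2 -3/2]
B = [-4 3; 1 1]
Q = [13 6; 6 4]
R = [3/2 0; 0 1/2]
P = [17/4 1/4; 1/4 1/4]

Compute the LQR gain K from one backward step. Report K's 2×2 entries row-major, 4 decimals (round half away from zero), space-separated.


BᵀP = [-16.7500 -0.7500; 13.0000 1.0000]
S = R + BᵀPB = [3/2 0; 0 1/2] + [66.2500 -51.0000; -51.0000 40.0000] = [67.7500 -51.0000; -51.0000 40.5000]
BᵀPA = [-26.6250 17.8750; 21.5000 -14.5000]
K = S⁻¹·BᵀPA = [0.1273 -0.1089; 0.6912 -0.4952]
A−BK = [-0.0643 0.0499; 1.1815 -0.8959]
AᵀP(A−BK) = [0.5918 -0.4411; -0.4411 0.3293]
P' = Q + AᵀP(A−BK) = [13.5918 5.5589; 5.5589 4.3293]
tr(P') = 17.9210

0.1273 -0.1089 0.6912 -0.4952


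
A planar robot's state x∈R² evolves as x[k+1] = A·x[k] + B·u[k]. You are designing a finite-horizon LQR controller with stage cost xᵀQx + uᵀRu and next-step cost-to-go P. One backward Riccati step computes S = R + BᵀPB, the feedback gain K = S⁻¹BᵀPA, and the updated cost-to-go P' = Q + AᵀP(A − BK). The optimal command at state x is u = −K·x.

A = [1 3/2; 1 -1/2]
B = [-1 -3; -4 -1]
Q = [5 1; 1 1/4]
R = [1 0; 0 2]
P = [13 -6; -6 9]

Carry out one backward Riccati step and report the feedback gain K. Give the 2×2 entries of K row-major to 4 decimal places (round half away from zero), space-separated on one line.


-0.1800 0.2706 -0.2667 -0.5781

BᵀP = [11.0000 -30.0000; -33.0000 9.0000]
S = R + BᵀPB = [1 0; 0 2] + [109.0000 -3.0000; -3.0000 90.0000] = [110.0000 -3.0000; -3.0000 92.0000]
BᵀPA = [-19.0000 31.5000; -24.0000 -54.0000]
K = S⁻¹·BᵀPA = [-0.1800 0.2706; -0.2667 -0.5781]
A−BK = [0.0198 0.0362; 0.0133 0.0043]
AᵀP(A−BK) = [0.1782 0.2661; 0.2661 0.7570]
P' = Q + AᵀP(A−BK) = [5.1782 1.2661; 1.2661 1.0070]
tr(P') = 6.1853


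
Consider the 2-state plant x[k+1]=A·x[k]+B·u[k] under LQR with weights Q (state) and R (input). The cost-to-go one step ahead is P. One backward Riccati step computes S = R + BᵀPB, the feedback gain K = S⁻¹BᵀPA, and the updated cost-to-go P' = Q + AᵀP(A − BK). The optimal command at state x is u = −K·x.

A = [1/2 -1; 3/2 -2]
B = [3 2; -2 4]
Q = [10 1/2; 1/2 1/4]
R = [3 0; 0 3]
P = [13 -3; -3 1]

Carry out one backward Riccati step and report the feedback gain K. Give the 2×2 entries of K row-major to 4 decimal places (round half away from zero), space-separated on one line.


-0.0294 -0.0441 0.2327 -0.3465

BᵀP = [45.0000 -11.0000; 14.0000 -2.0000]
S = R + BᵀPB = [3 0; 0 3] + [157.0000 46.0000; 46.0000 20.0000] = [160.0000 46.0000; 46.0000 23.0000]
BᵀPA = [6.0000 -23.0000; 4.0000 -10.0000]
K = S⁻¹·BᵀPA = [-0.0294 -0.0441; 0.2327 -0.3465]
A−BK = [0.1228 -0.1746; 0.5102 -0.7020]
AᵀP(A−BK) = [0.2455 -0.3491; -0.3491 0.5198]
P' = Q + AᵀP(A−BK) = [10.2455 0.1509; 0.1509 0.7698]
tr(P') = 11.0153


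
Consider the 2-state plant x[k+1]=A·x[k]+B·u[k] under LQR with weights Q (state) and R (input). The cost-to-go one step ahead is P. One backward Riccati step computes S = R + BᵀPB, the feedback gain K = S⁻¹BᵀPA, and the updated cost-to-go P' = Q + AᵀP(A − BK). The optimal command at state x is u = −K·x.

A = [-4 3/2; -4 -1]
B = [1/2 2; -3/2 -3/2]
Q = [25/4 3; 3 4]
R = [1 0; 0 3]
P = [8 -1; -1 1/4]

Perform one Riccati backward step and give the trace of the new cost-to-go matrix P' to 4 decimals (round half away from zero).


23.1894

BᵀP = [5.5000 -0.8750; 17.5000 -2.3750]
S = R + BᵀPB = [1 0; 0 3] + [4.0625 12.3125; 12.3125 38.5625] = [5.0625 12.3125; 12.3125 41.5625]
BᵀPA = [-18.5000 9.1250; -60.5000 28.6250]
K = S⁻¹·BᵀPA = [-0.4081 0.4559; -1.3348 0.5537]
A−BK = [-1.1265 0.1647; -6.6142 0.5143]
AᵀP(A−BK) = [11.6982 -3.0691; -3.0691 1.2412]
P' = Q + AᵀP(A−BK) = [17.9482 -0.0691; -0.0691 5.2412]
tr(P') = 23.1894


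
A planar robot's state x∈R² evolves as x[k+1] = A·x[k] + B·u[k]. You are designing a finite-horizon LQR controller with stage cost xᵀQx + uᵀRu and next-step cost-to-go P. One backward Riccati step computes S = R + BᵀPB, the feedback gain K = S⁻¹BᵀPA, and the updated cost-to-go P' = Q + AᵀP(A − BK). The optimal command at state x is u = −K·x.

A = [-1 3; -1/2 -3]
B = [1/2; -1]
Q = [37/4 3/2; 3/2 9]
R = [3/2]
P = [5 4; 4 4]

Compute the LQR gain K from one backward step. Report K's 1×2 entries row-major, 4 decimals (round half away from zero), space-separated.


0.9091 0.5455

BᵀP = [-1.5000 -2.0000]
S = R + BᵀPB = [3/2] + [1.2500] = [2.7500]
BᵀPA = [2.5000 1.5000]
K = S⁻¹·BᵀPA = [0.9091 0.5455]
A−BK = [-1.4545 2.7273; 0.4091 -2.4545]
AᵀP(A−BK) = [7.7273 -4.3636; -4.3636 8.1818]
P' = Q + AᵀP(A−BK) = [16.9773 -2.8636; -2.8636 17.1818]
tr(P') = 34.1591


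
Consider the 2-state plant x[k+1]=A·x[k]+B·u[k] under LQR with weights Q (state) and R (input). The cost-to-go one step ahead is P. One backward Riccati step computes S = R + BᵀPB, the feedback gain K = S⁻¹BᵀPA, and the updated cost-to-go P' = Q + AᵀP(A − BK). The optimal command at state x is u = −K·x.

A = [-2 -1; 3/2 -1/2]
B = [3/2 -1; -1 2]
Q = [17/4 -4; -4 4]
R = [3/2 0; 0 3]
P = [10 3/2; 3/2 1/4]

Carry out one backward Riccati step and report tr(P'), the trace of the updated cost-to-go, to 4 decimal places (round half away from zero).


BᵀP = [13.5000 2.0000; -7.0000 -1.0000]
S = R + BᵀPB = [3/2 0; 0 3] + [18.2500 -9.5000; -9.5000 5.0000] = [19.7500 -9.5000; -9.5000 8.0000]
BᵀPA = [-24.0000 -14.5000; 12.5000 7.5000]
K = S⁻¹·BᵀPA = [-1.0812 -0.6605; 0.2786 0.1531]
A−BK = [-0.0996 0.1439; -0.1384 -1.4668]
AᵀP(A−BK) = [2.1317 1.2959; 1.2959 0.8365]
P' = Q + AᵀP(A−BK) = [6.3817 -2.7041; -2.7041 4.8365]
tr(P') = 11.2182

11.2182


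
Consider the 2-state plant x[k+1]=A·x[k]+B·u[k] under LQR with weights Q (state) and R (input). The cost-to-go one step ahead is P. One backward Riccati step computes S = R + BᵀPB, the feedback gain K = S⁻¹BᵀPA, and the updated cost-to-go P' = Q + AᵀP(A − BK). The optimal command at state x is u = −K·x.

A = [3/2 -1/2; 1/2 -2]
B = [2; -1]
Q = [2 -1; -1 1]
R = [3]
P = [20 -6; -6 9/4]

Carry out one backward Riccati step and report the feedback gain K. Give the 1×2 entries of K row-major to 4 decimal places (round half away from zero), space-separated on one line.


BᵀP = [46.0000 -14.2500]
S = R + BᵀPB = [3] + [106.2500] = [109.2500]
BᵀPA = [61.8750 5.5000]
K = S⁻¹·BᵀPA = [0.5664 0.0503]
A−BK = [0.3673 -0.6007; 1.0664 -1.9497]
AᵀP(A−BK) = [1.5189 -0.8650; -0.8650 1.7231]
P' = Q + AᵀP(A−BK) = [3.5189 -1.8650; -1.8650 2.7231]
tr(P') = 6.2420

0.5664 0.0503


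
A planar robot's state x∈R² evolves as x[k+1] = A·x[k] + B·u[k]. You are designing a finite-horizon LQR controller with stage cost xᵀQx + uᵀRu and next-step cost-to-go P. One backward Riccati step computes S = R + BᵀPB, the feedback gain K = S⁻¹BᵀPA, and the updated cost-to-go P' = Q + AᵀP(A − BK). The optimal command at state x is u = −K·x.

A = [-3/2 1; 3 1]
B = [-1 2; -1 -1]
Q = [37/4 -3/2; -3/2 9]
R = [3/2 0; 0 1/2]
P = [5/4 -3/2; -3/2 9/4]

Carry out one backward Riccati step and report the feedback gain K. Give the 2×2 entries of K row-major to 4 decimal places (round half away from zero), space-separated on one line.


BᵀP = [0.2500 -0.7500; 4.0000 -5.2500]
S = R + BᵀPB = [3/2 0; 0 1/2] + [0.5000 1.2500; 1.2500 13.2500] = [2.0000 1.2500; 1.2500 13.7500]
BᵀPA = [-2.6250 -0.5000; -21.7500 -1.2500]
K = S⁻¹·BᵀPA = [-0.3434 -0.2048; -1.5506 -0.0723]
A−BK = [1.2578 0.9398; 1.1060 0.7229]
AᵀP(A−BK) = [1.9355 0.5151; 0.5151 0.3072]
P' = Q + AᵀP(A−BK) = [11.1855 -0.9849; -0.9849 9.3072]
tr(P') = 20.4928

-0.3434 -0.2048 -1.5506 -0.0723


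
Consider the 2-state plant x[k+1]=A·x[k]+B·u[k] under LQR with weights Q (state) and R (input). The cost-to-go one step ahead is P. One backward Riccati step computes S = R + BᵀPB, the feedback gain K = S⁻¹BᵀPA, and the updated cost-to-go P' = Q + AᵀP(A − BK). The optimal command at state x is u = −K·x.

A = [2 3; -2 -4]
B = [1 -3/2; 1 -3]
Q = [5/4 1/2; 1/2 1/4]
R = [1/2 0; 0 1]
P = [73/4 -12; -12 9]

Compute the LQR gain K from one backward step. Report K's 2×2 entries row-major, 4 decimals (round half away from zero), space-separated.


BᵀP = [6.2500 -3.0000; 8.6250 -9.0000]
S = R + BᵀPB = [1/2 0; 0 1] + [3.2500 -0.3750; -0.3750 14.0625] = [3.7500 -0.3750; -0.3750 15.0625]
BᵀPA = [18.5000 30.7500; 35.2500 61.8750]
K = S⁻¹·BᵀPA = [5.1803 8.6323; 2.4692 4.3228]
A−BK = [0.5236 0.8519; 0.2274 0.3361]
AᵀP(A−BK) = [22.1253 37.4243; 37.4243 63.3344]
P' = Q + AᵀP(A−BK) = [23.3753 37.9243; 37.9243 63.5844]
tr(P') = 86.9598

5.1803 8.6323 2.4692 4.3228


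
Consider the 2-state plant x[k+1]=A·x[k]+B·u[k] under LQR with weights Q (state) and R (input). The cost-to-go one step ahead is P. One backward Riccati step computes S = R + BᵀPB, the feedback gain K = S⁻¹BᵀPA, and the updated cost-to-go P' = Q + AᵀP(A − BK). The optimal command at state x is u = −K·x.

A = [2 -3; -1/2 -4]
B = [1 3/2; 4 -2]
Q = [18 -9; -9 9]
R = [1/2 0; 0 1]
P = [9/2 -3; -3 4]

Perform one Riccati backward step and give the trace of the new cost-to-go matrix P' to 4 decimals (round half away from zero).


30.0332

BᵀP = [-7.5000 13.0000; 12.7500 -12.5000]
S = R + BᵀPB = [1/2 0; 0 1] + [44.5000 -37.2500; -37.2500 44.1250] = [45.0000 -37.2500; -37.2500 45.1250]
BᵀPA = [-21.5000 -29.5000; 31.7500 11.7500]
K = S⁻¹·BᵀPA = [0.3304 -1.3894; 0.9764 -0.8866]
A−BK = [0.2050 -0.2807; 0.1310 -0.2154]
AᵀP(A−BK) = [1.1045 -1.2242; -1.2242 1.9287]
P' = Q + AᵀP(A−BK) = [19.1045 -10.2242; -10.2242 10.9287]
tr(P') = 30.0332
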